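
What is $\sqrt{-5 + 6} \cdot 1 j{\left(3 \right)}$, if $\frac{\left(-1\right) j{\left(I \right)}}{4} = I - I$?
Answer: $0$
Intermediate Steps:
$j{\left(I \right)} = 0$ ($j{\left(I \right)} = - 4 \left(I - I\right) = \left(-4\right) 0 = 0$)
$\sqrt{-5 + 6} \cdot 1 j{\left(3 \right)} = \sqrt{-5 + 6} \cdot 1 \cdot 0 = \sqrt{1} \cdot 1 \cdot 0 = 1 \cdot 1 \cdot 0 = 1 \cdot 0 = 0$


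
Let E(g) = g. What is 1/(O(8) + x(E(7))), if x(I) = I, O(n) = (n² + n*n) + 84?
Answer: 1/219 ≈ 0.0045662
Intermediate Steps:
O(n) = 84 + 2*n² (O(n) = (n² + n²) + 84 = 2*n² + 84 = 84 + 2*n²)
1/(O(8) + x(E(7))) = 1/((84 + 2*8²) + 7) = 1/((84 + 2*64) + 7) = 1/((84 + 128) + 7) = 1/(212 + 7) = 1/219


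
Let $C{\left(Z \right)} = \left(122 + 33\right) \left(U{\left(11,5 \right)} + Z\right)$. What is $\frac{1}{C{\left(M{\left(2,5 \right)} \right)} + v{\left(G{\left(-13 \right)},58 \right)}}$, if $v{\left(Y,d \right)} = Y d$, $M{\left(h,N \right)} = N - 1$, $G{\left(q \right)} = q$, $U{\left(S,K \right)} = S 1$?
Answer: $\frac{1}{1571} \approx 0.00063654$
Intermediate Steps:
$U{\left(S,K \right)} = S$
$M{\left(h,N \right)} = -1 + N$ ($M{\left(h,N \right)} = N - 1 = -1 + N$)
$C{\left(Z \right)} = 1705 + 155 Z$ ($C{\left(Z \right)} = \left(122 + 33\right) \left(11 + Z\right) = 155 \left(11 + Z\right) = 1705 + 155 Z$)
$\frac{1}{C{\left(M{\left(2,5 \right)} \right)} + v{\left(G{\left(-13 \right)},58 \right)}} = \frac{1}{\left(1705 + 155 \left(-1 + 5\right)\right) - 754} = \frac{1}{\left(1705 + 155 \cdot 4\right) - 754} = \frac{1}{\left(1705 + 620\right) - 754} = \frac{1}{2325 - 754} = \frac{1}{1571}$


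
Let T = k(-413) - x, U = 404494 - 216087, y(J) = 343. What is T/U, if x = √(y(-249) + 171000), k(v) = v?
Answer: -413/188407 - √171343/188407 ≈ -0.0043891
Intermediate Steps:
U = 188407
x = √171343 (x = √(343 + 171000) = √171343 ≈ 413.94)
T = -413 - √171343 ≈ -826.94
T/U = (-413 - √171343)/188407 = (-413 - √171343)*(1/188407) = -413/188407 - √171343/188407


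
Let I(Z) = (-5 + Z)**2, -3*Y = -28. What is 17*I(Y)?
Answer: 2873/9 ≈ 319.22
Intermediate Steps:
Y = 28/3 (Y = -1/3*(-28) = 28/3 ≈ 9.3333)
17*I(Y) = 17*(-5 + 28/3)**2 = 17*(13/3)**2 = 17*(169/9) = 2873/9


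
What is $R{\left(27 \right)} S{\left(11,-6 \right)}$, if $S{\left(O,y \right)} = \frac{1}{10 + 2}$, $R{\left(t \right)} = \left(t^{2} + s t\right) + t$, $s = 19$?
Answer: $\frac{423}{4} \approx 105.75$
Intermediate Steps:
$R{\left(t \right)} = t^{2} + 20 t$ ($R{\left(t \right)} = \left(t^{2} + 19 t\right) + t = t^{2} + 20 t$)
$S{\left(O,y \right)} = \frac{1}{12}$
$R{\left(27 \right)} S{\left(11,-6 \right)} = 27 \left(20 + 27\right) \frac{1}{12} = 27 \cdot 47 \cdot \frac{1}{12} = 1269 \cdot \frac{1}{12} = \frac{423}{4}$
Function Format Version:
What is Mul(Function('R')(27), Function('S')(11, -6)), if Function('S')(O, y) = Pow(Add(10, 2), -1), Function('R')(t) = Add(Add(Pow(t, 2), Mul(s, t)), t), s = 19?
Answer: Rational(423, 4) ≈ 105.75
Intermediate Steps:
Function('R')(t) = Add(Pow(t, 2), Mul(20, t)) (Function('R')(t) = Add(Add(Pow(t, 2), Mul(19, t)), t) = Add(Pow(t, 2), Mul(20, t)))
Function('S')(O, y) = Rational(1, 12) (Function('S')(O, y) = Pow(12, -1) = Rational(1, 12))
Mul(Function('R')(27), Function('S')(11, -6)) = Mul(Mul(27, Add(20, 27)), Rational(1, 12)) = Mul(Mul(27, 47), Rational(1, 12)) = Mul(1269, Rational(1, 12)) = Rational(423, 4)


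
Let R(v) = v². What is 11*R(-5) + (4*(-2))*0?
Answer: 275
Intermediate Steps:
11*R(-5) + (4*(-2))*0 = 11*(-5)² + (4*(-2))*0 = 11*25 - 8*0 = 275 + 0 = 275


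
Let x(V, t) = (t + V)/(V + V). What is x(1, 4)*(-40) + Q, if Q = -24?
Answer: -124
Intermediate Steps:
x(V, t) = (V + t)/(2*V) (x(V, t) = (V + t)/((2*V)) = (V + t)*(1/(2*V)) = (V + t)/(2*V))
x(1, 4)*(-40) + Q = ((½)*(1 + 4)/1)*(-40) - 24 = ((½)*1*5)*(-40) - 24 = (5/2)*(-40) - 24 = -100 - 24 = -124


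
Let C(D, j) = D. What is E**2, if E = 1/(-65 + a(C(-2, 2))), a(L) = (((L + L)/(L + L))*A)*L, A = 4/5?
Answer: 25/110889 ≈ 0.00022545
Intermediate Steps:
A = 4/5 (A = 4*(1/5) = 4/5 ≈ 0.80000)
a(L) = 4*L/5 (a(L) = (((L + L)/(L + L))*(4/5))*L = (((2*L)/((2*L)))*(4/5))*L = (((2*L)*(1/(2*L)))*(4/5))*L = (1*(4/5))*L = 4*L/5)
E = -5/333 (E = 1/(-65 + (4/5)*(-2)) = 1/(-65 - 8/5) = 1/(-333/5) = -5/333 ≈ -0.015015)
E**2 = (-5/333)**2 = 25/110889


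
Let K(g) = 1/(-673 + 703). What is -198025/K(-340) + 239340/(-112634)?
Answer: -334565337420/56317 ≈ -5.9408e+6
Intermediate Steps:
K(g) = 1/30
-198025/K(-340) + 239340/(-112634) = -198025/1/30 + 239340/(-112634) = -198025*30 + 239340*(-1/112634) = -5940750 - 119670/56317 = -334565337420/56317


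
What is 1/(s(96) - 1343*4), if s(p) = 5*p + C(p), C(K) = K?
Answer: -1/4796 ≈ -0.00020851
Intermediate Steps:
s(p) = 6*p (s(p) = 5*p + p = 6*p)
1/(s(96) - 1343*4) = 1/(6*96 - 1343*4) = 1/(576 - 5372) = 1/(-4796) = -1/4796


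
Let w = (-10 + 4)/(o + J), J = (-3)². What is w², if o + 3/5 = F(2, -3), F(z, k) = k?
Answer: 100/81 ≈ 1.2346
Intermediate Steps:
J = 9
o = -18/5 (o = -⅗ - 3 = -18/5 ≈ -3.6000)
w = -10/9 (w = (-10 + 4)/(-18/5 + 9) = -6/27/5 = -6*5/27 = -10/9 ≈ -1.1111)
w² = (-10/9)² = 100/81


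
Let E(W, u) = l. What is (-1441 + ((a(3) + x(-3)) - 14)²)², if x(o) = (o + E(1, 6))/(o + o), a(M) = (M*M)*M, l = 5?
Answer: 132825625/81 ≈ 1.6398e+6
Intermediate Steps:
E(W, u) = 5
a(M) = M³ (a(M) = M²*M = M³)
x(o) = (5 + o)/(2*o) (x(o) = (o + 5)/(o + o) = (5 + o)/((2*o)) = (5 + o)*(1/(2*o)) = (5 + o)/(2*o))
(-1441 + ((a(3) + x(-3)) - 14)²)² = (-1441 + ((3³ + (½)*(5 - 3)/(-3)) - 14)²)² = (-1441 + ((27 + (½)*(-⅓)*2) - 14)²)² = (-1441 + ((27 - ⅓) - 14)²)² = (-1441 + (80/3 - 14)²)² = (-1441 + (38/3)²)² = (-1441 + 1444/9)² = (-11525/9)² = 132825625/81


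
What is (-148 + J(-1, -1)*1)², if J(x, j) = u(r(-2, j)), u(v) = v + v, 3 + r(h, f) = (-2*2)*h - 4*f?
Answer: 16900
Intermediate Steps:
r(h, f) = -3 - 4*f - 4*h (r(h, f) = -3 + ((-2*2)*h - 4*f) = -3 + (-4*h - 4*f) = -3 + (-4*f - 4*h) = -3 - 4*f - 4*h)
u(v) = 2*v
J(x, j) = 10 - 8*j (J(x, j) = 2*(-3 - 4*j - 4*(-2)) = 2*(-3 - 4*j + 8) = 2*(5 - 4*j) = 10 - 8*j)
(-148 + J(-1, -1)*1)² = (-148 + (10 - 8*(-1))*1)² = (-148 + (10 + 8)*1)² = (-148 + 18*1)² = (-148 + 18)² = (-130)² = 16900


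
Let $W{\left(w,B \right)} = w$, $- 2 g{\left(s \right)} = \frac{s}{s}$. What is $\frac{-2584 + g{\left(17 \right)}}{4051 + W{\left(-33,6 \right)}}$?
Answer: $- \frac{5169}{8036} \approx -0.64323$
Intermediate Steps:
$g{\left(s \right)} = - \frac{1}{2}$ ($g{\left(s \right)} = - \frac{s \frac{1}{s}}{2} = \left(- \frac{1}{2}\right) 1 = - \frac{1}{2}$)
$\frac{-2584 + g{\left(17 \right)}}{4051 + W{\left(-33,6 \right)}} = \frac{-2584 - \frac{1}{2}}{4051 - 33} = - \frac{5169}{2 \cdot 4018} = \left(- \frac{5169}{2}\right) \frac{1}{4018} = - \frac{5169}{8036}$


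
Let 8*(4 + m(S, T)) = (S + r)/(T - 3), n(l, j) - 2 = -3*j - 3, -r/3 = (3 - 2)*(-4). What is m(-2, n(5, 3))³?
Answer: -9663597/140608 ≈ -68.727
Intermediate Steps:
r = 12 (r = -3*(3 - 2)*(-4) = -3*(-4) = 12)
n(l, j) = -1 - 3*j (n(l, j) = 2 + (-3*j - 3) = 2 + (-3 - 3*j) = -1 - 3*j)
m(S, T) = -4 + (12 + S)/(8*(-3 + T)) (m(S, T) = -4 + ((S + 12)/(T - 3))/8 = -4 + ((12 + S)/(-3 + T))/8 = -4 + (12 + S)/(8*(-3 + T)))
m(-2, n(5, 3))³ = ((108 - 2 - 32*(-1 - 3*3))/(8*(-3 + (-1 - 3*3))))³ = ((108 - 2 - 32*(-1 - 9))/(8*(-3 + (-1 - 9))))³ = ((108 - 2 - 32*(-10))/(8*(-3 - 10)))³ = ((⅛)*(108 - 2 + 320)/(-13))³ = ((⅛)*(-1/13)*426)³ = (-213/52)³ = -9663597/140608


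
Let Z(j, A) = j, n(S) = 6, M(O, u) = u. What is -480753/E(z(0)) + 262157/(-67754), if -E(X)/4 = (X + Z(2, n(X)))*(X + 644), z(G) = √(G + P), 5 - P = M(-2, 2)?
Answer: 20808381652709/56199639364 - 155283219*√3/829466 ≈ 46.003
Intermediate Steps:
P = 3 (P = 5 - 1*2 = 5 - 2 = 3)
z(G) = √(3 + G) (z(G) = √(G + 3) = √(3 + G))
E(X) = -4*(2 + X)*(644 + X) (E(X) = -4*(X + 2)*(X + 644) = -4*(2 + X)*(644 + X))
-480753/E(z(0)) + 262157/(-67754) = -480753/(-5152 - 2584*√(3 + 0) - 4*(√(3 + 0))²) + 262157/(-67754) = -480753/(-5152 - 2584*√3 - 4*(√3)²) + 262157*(-1/67754) = -480753/(-5152 - 2584*√3 - 4*3) - 262157/67754 = -480753/(-5152 - 2584*√3 - 12) - 262157/67754 = -480753/(-5164 - 2584*√3) - 262157/67754 = -262157/67754 - 480753/(-5164 - 2584*√3)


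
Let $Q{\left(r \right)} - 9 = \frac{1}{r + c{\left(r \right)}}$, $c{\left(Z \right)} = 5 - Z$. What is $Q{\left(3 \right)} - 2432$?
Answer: $- \frac{12114}{5} \approx -2422.8$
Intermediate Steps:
$Q{\left(r \right)} = \frac{46}{5}$ ($Q{\left(r \right)} = 9 + \frac{1}{r - \left(-5 + r\right)} = 9 + \frac{1}{5} = \frac{46}{5}$)
$Q{\left(3 \right)} - 2432 = \frac{46}{5} - 2432 = - \frac{12114}{5}$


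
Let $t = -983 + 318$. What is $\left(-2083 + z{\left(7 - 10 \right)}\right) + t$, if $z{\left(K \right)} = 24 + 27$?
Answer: $-2697$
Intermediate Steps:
$t = -665$
$z{\left(K \right)} = 51$
$\left(-2083 + z{\left(7 - 10 \right)}\right) + t = \left(-2083 + 51\right) - 665 = -2032 - 665 = -2697$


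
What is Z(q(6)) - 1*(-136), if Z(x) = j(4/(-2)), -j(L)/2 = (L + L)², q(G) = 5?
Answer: 104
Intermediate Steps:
j(L) = -8*L² (j(L) = -2*(L + L)² = -2*4*L² = -8*L²)
Z(x) = -32 (Z(x) = -8*(4/(-2))² = -8*(4*(-½))² = -8*(-2)² = -8*4 = -32)
Z(q(6)) - 1*(-136) = -32 - 1*(-136) = -32 + 136 = 104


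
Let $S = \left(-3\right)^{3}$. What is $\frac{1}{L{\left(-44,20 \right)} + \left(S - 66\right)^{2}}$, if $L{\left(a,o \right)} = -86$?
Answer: $\frac{1}{8563} \approx 0.00011678$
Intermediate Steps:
$S = -27$
$\frac{1}{L{\left(-44,20 \right)} + \left(S - 66\right)^{2}} = \frac{1}{-86 + \left(-27 - 66\right)^{2}} = \frac{1}{-86 + \left(-93\right)^{2}} = \frac{1}{-86 + 8649} = \frac{1}{8563}$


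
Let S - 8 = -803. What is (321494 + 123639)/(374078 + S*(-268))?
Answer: 445133/587138 ≈ 0.75814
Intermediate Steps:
S = -795 (S = 8 - 803 = -795)
(321494 + 123639)/(374078 + S*(-268)) = (321494 + 123639)/(374078 - 795*(-268)) = 445133/(374078 + 213060) = 445133/587138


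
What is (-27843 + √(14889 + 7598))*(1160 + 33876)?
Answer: -975507348 + 35036*√22487 ≈ -9.7025e+8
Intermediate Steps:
(-27843 + √(14889 + 7598))*(1160 + 33876) = (-27843 + √22487)*35036 = -975507348 + 35036*√22487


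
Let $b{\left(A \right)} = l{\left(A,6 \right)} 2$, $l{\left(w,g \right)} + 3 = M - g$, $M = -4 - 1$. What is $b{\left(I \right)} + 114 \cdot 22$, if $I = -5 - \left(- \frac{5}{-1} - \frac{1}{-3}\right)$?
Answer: $2480$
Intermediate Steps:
$M = -5$
$l{\left(w,g \right)} = -8 - g$ ($l{\left(w,g \right)} = -3 - \left(5 + g\right) = -8 - g$)
$I = - \frac{31}{3}$ ($I = -5 - \left(\left(-5\right) \left(-1\right) - - \frac{1}{3}\right) = -5 - \left(5 + \frac{1}{3}\right) = -5 - \frac{16}{3} = - \frac{31}{3} \approx -10.333$)
$b{\left(A \right)} = -28$ ($b{\left(A \right)} = \left(-8 - 6\right) 2 = \left(-14\right) 2 = -28$)
$b{\left(I \right)} + 114 \cdot 22 = -28 + 114 \cdot 22 = -28 + 2508 = 2480$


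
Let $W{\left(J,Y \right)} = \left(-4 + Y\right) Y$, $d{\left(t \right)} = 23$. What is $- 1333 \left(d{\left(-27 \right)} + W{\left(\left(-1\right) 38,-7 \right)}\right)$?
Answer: $-133300$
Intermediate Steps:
$W{\left(J,Y \right)} = Y \left(-4 + Y\right)$
$- 1333 \left(d{\left(-27 \right)} + W{\left(\left(-1\right) 38,-7 \right)}\right) = - 1333 \left(23 - 7 \left(-4 - 7\right)\right) = - 1333 \left(23 - -77\right) = - 1333 \left(23 + 77\right) = \left(-1333\right) 100 = -133300$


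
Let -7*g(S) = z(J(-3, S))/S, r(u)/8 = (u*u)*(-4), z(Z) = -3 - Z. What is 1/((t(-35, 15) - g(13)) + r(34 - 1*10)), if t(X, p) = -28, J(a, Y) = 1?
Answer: -91/1679864 ≈ -5.4171e-5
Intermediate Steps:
r(u) = -32*u² (r(u) = 8*((u*u)*(-4)) = 8*(u²*(-4)) = 8*(-4*u²) = -32*u²)
g(S) = 4/(7*S) (g(S) = -(-3 - 1*1)/(7*S) = -(-3 - 1)/(7*S) = -(-4)/(7*S) = 4/(7*S))
1/((t(-35, 15) - g(13)) + r(34 - 1*10)) = 1/((-28 - 4/(7*13)) - 32*(34 - 1*10)²) = 1/((-28 - 4/(7*13)) - 32*(34 - 10)²) = 1/((-28 - 1*4/91) - 32*24²) = 1/((-28 - 4/91) - 32*576) = 1/(-2552/91 - 18432) = 1/(-1679864/91) = -91/1679864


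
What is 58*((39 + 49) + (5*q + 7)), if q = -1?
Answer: 5220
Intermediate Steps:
58*((39 + 49) + (5*q + 7)) = 58*((39 + 49) + (5*(-1) + 7)) = 58*(88 + (-5 + 7)) = 58*(88 + 2) = 58*90 = 5220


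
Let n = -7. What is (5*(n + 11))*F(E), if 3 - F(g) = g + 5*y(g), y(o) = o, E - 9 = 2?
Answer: -1260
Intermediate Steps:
E = 11 (E = 9 + 2 = 11)
F(g) = 3 - 6*g (F(g) = 3 - (g + 5*g) = 3 - 6*g)
(5*(n + 11))*F(E) = (5*(-7 + 11))*(3 - 6*11) = (5*4)*(3 - 66) = 20*(-63) = -1260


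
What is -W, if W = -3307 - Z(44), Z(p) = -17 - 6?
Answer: 3284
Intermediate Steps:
Z(p) = -23
W = -3284 (W = -3307 - 1*(-23) = -3307 + 23 = -3284)
-W = -1*(-3284) = 3284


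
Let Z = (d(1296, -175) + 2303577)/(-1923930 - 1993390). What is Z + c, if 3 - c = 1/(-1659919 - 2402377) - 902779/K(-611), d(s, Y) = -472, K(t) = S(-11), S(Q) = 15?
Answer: 179584761108011761/2983746256260 ≈ 60188.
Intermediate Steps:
K(t) = 15
c = 3667538323919/60934440 (c = 3 - (1/(-1659919 - 2402377) - 902779/15) = 3 - (1/(-4062296) - 902779/15) = 3 - (-1/4062296 - 1*902779/15) = 3 - (-1/4062296 - 902779/15) = 3 - 1*(-3667355520599/60934440) = 3 + 3667355520599/60934440 = 3667538323919/60934440 ≈ 60188.)
Z = -460621/783464 (Z = (-472 + 2303577)/(-1923930 - 1993390) = 2303105/(-3917320) = 2303105*(-1/3917320) = -460621/783464 ≈ -0.58793)
Z + c = -460621/783464 + 3667538323919/60934440 = 179584761108011761/2983746256260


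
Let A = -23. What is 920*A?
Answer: -21160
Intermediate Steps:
920*A = 920*(-23) = -21160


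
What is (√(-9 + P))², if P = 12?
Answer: 3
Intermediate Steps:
(√(-9 + P))² = (√(-9 + 12))² = (√3)² = 3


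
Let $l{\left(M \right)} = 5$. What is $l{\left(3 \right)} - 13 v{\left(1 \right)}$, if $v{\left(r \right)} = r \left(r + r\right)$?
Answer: $-21$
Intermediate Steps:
$v{\left(r \right)} = 2 r^{2}$ ($v{\left(r \right)} = r 2 r = 2 r^{2}$)
$l{\left(3 \right)} - 13 v{\left(1 \right)} = 5 - 13 \cdot 2 \cdot 1^{2} = 5 - 13 \cdot 2 \cdot 1 = 5 - 26 = -21$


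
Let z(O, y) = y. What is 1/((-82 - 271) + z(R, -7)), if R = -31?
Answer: -1/360 ≈ -0.0027778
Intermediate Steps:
1/((-82 - 271) + z(R, -7)) = 1/((-82 - 271) - 7) = 1/(-353 - 7) = 1/(-360) = -1/360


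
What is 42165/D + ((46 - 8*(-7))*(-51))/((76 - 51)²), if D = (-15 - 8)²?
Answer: 23601267/330625 ≈ 71.384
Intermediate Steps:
D = 529 (D = (-23)² = 529)
42165/D + ((46 - 8*(-7))*(-51))/((76 - 51)²) = 42165/529 + ((46 - 8*(-7))*(-51))/((76 - 51)²) = 42165*(1/529) + ((46 + 56)*(-51))/(25²) = 42165/529 + (102*(-51))/625 = 42165/529 - 5202*1/625 = 42165/529 - 5202/625 = 23601267/330625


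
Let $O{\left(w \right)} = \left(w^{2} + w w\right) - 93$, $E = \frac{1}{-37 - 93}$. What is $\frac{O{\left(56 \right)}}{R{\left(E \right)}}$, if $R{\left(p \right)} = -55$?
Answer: $- \frac{6179}{55} \approx -112.35$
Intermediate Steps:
$E = - \frac{1}{130}$ ($E = \frac{1}{-130} = - \frac{1}{130} \approx -0.0076923$)
$O{\left(w \right)} = -93 + 2 w^{2}$ ($O{\left(w \right)} = \left(w^{2} + w^{2}\right) - 93 = 2 w^{2} - 93 = -93 + 2 w^{2}$)
$\frac{O{\left(56 \right)}}{R{\left(E \right)}} = \frac{-93 + 2 \cdot 56^{2}}{-55} = \left(-93 + 2 \cdot 3136\right) \left(- \frac{1}{55}\right) = \left(-93 + 6272\right) \left(- \frac{1}{55}\right) = 6179 \left(- \frac{1}{55}\right) = - \frac{6179}{55}$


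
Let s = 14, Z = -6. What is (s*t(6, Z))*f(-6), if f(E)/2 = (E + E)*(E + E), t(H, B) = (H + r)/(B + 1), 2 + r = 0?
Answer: -16128/5 ≈ -3225.6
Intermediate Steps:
r = -2 (r = -2 + 0 = -2)
t(H, B) = (-2 + H)/(1 + B) (t(H, B) = (H - 2)/(B + 1) = (-2 + H)/(1 + B))
f(E) = 8*E² (f(E) = 2*((E + E)*(E + E)) = 2*((2*E)*(2*E)) = 2*(4*E²) = 8*E²)
(s*t(6, Z))*f(-6) = (14*((-2 + 6)/(1 - 6)))*(8*(-6)²) = (14*(4/(-5)))*(8*36) = (14*(-⅕*4))*288 = (14*(-⅘))*288 = -56/5*288 = -16128/5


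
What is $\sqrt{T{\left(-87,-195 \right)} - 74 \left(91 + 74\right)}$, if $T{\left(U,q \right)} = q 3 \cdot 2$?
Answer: $2 i \sqrt{3345} \approx 115.67 i$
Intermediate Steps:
$T{\left(U,q \right)} = 6 q$ ($T{\left(U,q \right)} = 3 q 2 = 6 q$)
$\sqrt{T{\left(-87,-195 \right)} - 74 \left(91 + 74\right)} = \sqrt{6 \left(-195\right) - 74 \left(91 + 74\right)} = \sqrt{-1170 - 12210} = \sqrt{-13380} = 2 i \sqrt{3345}$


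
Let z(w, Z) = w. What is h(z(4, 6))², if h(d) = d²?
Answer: 256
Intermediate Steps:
h(z(4, 6))² = (4²)² = 16² = 256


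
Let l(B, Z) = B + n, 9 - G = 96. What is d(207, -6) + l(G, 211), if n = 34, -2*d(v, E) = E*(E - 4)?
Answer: -83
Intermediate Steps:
d(v, E) = -E*(-4 + E)/2 (d(v, E) = -E*(E - 4)/2 = -E*(-4 + E)/2)
G = -87 (G = 9 - 1*96 = 9 - 96 = -87)
l(B, Z) = 34 + B (l(B, Z) = B + 34 = 34 + B)
d(207, -6) + l(G, 211) = (½)*(-6)*(4 - 1*(-6)) + (34 - 87) = (½)*(-6)*(4 + 6) - 53 = (½)*(-6)*10 - 53 = -30 - 53 = -83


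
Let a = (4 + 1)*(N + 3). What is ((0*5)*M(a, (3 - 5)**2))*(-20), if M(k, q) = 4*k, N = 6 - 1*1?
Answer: 0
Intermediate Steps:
N = 5 (N = 6 - 1 = 5)
a = 40 (a = (4 + 1)*(5 + 3) = 5*8 = 40)
((0*5)*M(a, (3 - 5)**2))*(-20) = ((0*5)*(4*40))*(-20) = (0*160)*(-20) = 0*(-20) = 0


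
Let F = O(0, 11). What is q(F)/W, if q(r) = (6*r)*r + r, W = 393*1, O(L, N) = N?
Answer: 737/393 ≈ 1.8753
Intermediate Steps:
W = 393
F = 11
q(r) = r + 6*r**2 (q(r) = 6*r**2 + r = r + 6*r**2)
q(F)/W = (11*(1 + 6*11))/393 = (11*(1 + 66))*(1/393) = (11*67)*(1/393) = 737*(1/393) = 737/393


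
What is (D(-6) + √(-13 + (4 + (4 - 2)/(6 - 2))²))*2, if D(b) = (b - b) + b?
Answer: -12 + √29 ≈ -6.6148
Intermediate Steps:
D(b) = b (D(b) = 0 + b = b)
(D(-6) + √(-13 + (4 + (4 - 2)/(6 - 2))²))*2 = (-6 + √(-13 + (4 + (4 - 2)/(6 - 2))²))*2 = (-6 + √(-13 + (4 + 2/4)²))*2 = (-6 + √(-13 + (4 + 2*(¼))²))*2 = (-6 + √(-13 + (4 + ½)²))*2 = (-6 + √(-13 + (9/2)²))*2 = (-6 + √(-13 + 81/4))*2 = (-6 + √(29/4))*2 = (-6 + √29/2)*2 = -12 + √29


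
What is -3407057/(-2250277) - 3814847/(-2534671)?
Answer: 17220231035866/5703711853867 ≈ 3.0191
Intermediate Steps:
-3407057/(-2250277) - 3814847/(-2534671) = -3407057*(-1/2250277) - 3814847*(-1/2534671) = 3407057/2250277 + 3814847/2534671 = 17220231035866/5703711853867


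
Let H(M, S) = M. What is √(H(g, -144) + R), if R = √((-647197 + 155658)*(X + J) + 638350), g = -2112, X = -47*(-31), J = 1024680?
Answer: √(-2112 + I*√504385716493) ≈ 595.02 + 596.79*I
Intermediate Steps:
X = 1457
R = I*√504385716493 (R = √((-647197 + 155658)*(1457 + 1024680) + 638350) = √(-491539*1026137 + 638350) = √(-504386354843 + 638350) = √(-504385716493) = I*√504385716493 ≈ 7.102e+5*I)
√(H(g, -144) + R) = √(-2112 + I*√504385716493)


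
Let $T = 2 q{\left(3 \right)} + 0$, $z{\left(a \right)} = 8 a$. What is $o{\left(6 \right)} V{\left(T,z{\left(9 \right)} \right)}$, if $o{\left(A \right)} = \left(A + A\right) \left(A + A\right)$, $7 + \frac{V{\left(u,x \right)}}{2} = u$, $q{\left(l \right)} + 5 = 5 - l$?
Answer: $-3744$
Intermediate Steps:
$q{\left(l \right)} = - l$ ($q{\left(l \right)} = -5 - \left(-5 + l\right) = - l$)
$T = -6$ ($T = 2 \left(\left(-1\right) 3\right) + 0 = 2 \left(-3\right) + 0 = -6 + 0 = -6$)
$V{\left(u,x \right)} = -14 + 2 u$
$o{\left(A \right)} = 4 A^{2}$ ($o{\left(A \right)} = 2 A 2 A = 4 A^{2}$)
$o{\left(6 \right)} V{\left(T,z{\left(9 \right)} \right)} = 4 \cdot 6^{2} \left(-14 + 2 \left(-6\right)\right) = 4 \cdot 36 \left(-14 - 12\right) = 144 \left(-26\right) = -3744$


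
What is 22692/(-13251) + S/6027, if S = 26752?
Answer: 10367908/3803037 ≈ 2.7262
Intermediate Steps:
22692/(-13251) + S/6027 = 22692/(-13251) + 26752/6027 = 22692*(-1/13251) + 26752*(1/6027) = -7564/4417 + 26752/6027 = 10367908/3803037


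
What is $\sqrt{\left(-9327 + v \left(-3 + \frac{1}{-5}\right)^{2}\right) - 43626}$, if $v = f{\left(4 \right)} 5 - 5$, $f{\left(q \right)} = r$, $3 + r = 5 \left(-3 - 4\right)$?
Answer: $\frac{i \sqrt{1373745}}{5} \approx 234.41 i$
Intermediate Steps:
$r = -38$ ($r = -3 + 5 \left(-3 - 4\right) = -3 + 5 \left(-7\right) = -3 - 35 = -38$)
$f{\left(q \right)} = -38$
$v = -195$ ($v = \left(-38\right) 5 - 5 = -190 - 5 = -195$)
$\sqrt{\left(-9327 + v \left(-3 + \frac{1}{-5}\right)^{2}\right) - 43626} = \sqrt{\left(-9327 - 195 \left(-3 + \frac{1}{-5}\right)^{2}\right) - 43626} = \sqrt{\left(-9327 - 195 \left(-3 - \frac{1}{5}\right)^{2}\right) - 43626} = \sqrt{\left(-9327 - 195 \left(- \frac{16}{5}\right)^{2}\right) - 43626} = \sqrt{\left(-9327 - \frac{9984}{5}\right) - 43626} = \sqrt{- \frac{56619}{5} - 43626} = \sqrt{- \frac{274749}{5}} = \frac{i \sqrt{1373745}}{5}$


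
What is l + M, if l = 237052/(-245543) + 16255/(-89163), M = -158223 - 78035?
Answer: -5172504332124263/21893350509 ≈ -2.3626e+5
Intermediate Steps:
M = -236258
l = -25127568941/21893350509 (l = 237052*(-1/245543) + 16255*(-1/89163) = -237052/245543 - 16255/89163 = -25127568941/21893350509 ≈ -1.1477)
l + M = -25127568941/21893350509 - 236258 = -5172504332124263/21893350509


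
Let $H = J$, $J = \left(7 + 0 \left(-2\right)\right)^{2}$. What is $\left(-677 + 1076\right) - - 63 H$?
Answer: $3486$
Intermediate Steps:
$J = 49$ ($J = \left(7 + 0\right)^{2} = 7^{2} = 49$)
$H = 49$
$\left(-677 + 1076\right) - - 63 H = \left(-677 + 1076\right) - \left(-63\right) 49 = 399 - -3087 = 399 + 3087 = 3486$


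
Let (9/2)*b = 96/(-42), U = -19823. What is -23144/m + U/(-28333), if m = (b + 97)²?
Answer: -1870083981145/1047024510253 ≈ -1.7861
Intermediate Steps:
b = -32/63 (b = 2*(96/(-42))/9 = 2*(96*(-1/42))/9 = (2/9)*(-16/7) = -32/63 ≈ -0.50794)
m = 36954241/3969 (m = (-32/63 + 97)² = (6079/63)² = 36954241/3969 ≈ 9310.7)
-23144/m + U/(-28333) = -23144/36954241/3969 - 19823/(-28333) = -23144*3969/36954241 - 19823*(-1/28333) = -91858536/36954241 + 19823/28333 = -1870083981145/1047024510253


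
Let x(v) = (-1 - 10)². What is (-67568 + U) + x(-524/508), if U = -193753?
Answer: -261200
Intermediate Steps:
x(v) = 121 (x(v) = (-11)² = 121)
(-67568 + U) + x(-524/508) = (-67568 - 193753) + 121 = -261321 + 121 = -261200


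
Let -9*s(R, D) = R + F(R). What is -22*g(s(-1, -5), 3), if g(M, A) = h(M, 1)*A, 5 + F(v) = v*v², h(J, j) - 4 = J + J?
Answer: -1100/3 ≈ -366.67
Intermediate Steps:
h(J, j) = 4 + 2*J (h(J, j) = 4 + (J + J) = 4 + 2*J)
F(v) = -5 + v³ (F(v) = -5 + v*v² = -5 + v³)
s(R, D) = 5/9 - R/9 - R³/9 (s(R, D) = -(R + (-5 + R³))/9 = -(-5 + R + R³)/9 = 5/9 - R/9 - R³/9)
g(M, A) = A*(4 + 2*M) (g(M, A) = (4 + 2*M)*A = A*(4 + 2*M))
-22*g(s(-1, -5), 3) = -44*3*(2 + (5/9 - ⅑*(-1) - ⅑*(-1)³)) = -44*3*(2 + (5/9 + ⅑ - ⅑*(-1))) = -44*3*(2 + (5/9 + ⅑ + ⅑)) = -44*3*(2 + 7/9) = -44*3*25/9 = -22*50/3 = -1100/3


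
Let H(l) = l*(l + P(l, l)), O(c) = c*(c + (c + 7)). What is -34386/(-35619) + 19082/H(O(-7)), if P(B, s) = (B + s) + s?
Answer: 24045831/8144878 ≈ 2.9523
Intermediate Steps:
O(c) = c*(7 + 2*c) (O(c) = c*(c + (7 + c)) = c*(7 + 2*c))
P(B, s) = B + 2*s
H(l) = 4*l² (H(l) = l*(l + (l + 2*l)) = l*(l + 3*l) = l*(4*l) = 4*l²)
-34386/(-35619) + 19082/H(O(-7)) = -34386/(-35619) + 19082/((4*(-7*(7 + 2*(-7)))²)) = -34386*(-1/35619) + 19082/((4*(-7*(7 - 14))²)) = 11462/11873 + 19082/((4*(-7*(-7))²)) = 11462/11873 + 19082/((4*49²)) = 11462/11873 + 19082/((4*2401)) = 11462/11873 + 19082/9604 = 11462/11873 + 19082*(1/9604) = 11462/11873 + 1363/686 = 24045831/8144878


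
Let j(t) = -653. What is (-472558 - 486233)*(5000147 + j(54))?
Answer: -4793469851754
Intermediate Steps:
(-472558 - 486233)*(5000147 + j(54)) = (-472558 - 486233)*(5000147 - 653) = -958791*4999494 = -4793469851754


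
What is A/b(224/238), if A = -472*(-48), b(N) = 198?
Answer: 3776/33 ≈ 114.42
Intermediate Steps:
A = 22656
A/b(224/238) = 22656/198 = 22656*(1/198) = 3776/33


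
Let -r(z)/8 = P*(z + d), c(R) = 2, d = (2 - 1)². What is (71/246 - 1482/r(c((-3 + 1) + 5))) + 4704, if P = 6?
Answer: 4639147/984 ≈ 4714.6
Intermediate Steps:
d = 1 (d = 1² = 1)
r(z) = -48 - 48*z (r(z) = -48*(z + 1) = -48*(1 + z) = -8*(6 + 6*z) = -48 - 48*z)
(71/246 - 1482/r(c((-3 + 1) + 5))) + 4704 = (71/246 - 1482/(-48 - 48*2)) + 4704 = (71*(1/246) - 1482/(-48 - 96)) + 4704 = (71/246 - 1482/(-144)) + 4704 = (71/246 - 1482*(-1/144)) + 4704 = (71/246 + 247/24) + 4704 = 10411/984 + 4704 = 4639147/984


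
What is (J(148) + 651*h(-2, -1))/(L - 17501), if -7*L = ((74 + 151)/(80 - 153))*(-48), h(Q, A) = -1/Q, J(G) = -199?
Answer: -129283/17907622 ≈ -0.0072194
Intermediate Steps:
L = -10800/511 (L = -(74 + 151)/(80 - 153)*(-48)/7 = -225/(-73)*(-48)/7 = -225*(-1/73)*(-48)/7 = -(-225)*(-48)/511 = -⅐*10800/73 = -10800/511 ≈ -21.135)
(J(148) + 651*h(-2, -1))/(L - 17501) = (-199 + 651*(-1/(-2)))/(-10800/511 - 17501) = (-199 + 651*(-1*(-½)))/(-8953811/511) = (-199 + 651*(½))*(-511/8953811) = (-199 + 651/2)*(-511/8953811) = (253/2)*(-511/8953811) = -129283/17907622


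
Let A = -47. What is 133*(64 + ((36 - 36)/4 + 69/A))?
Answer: 390887/47 ≈ 8316.8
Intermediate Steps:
133*(64 + ((36 - 36)/4 + 69/A)) = 133*(64 + ((36 - 36)/4 + 69/(-47))) = 133*(64 + (0*(¼) + 69*(-1/47))) = 133*(64 + (0 - 69/47)) = 133*(64 - 69/47) = 133*(2939/47) = 390887/47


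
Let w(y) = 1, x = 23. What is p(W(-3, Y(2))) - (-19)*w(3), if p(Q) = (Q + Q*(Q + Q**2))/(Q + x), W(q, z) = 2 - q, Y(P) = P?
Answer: 687/28 ≈ 24.536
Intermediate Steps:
p(Q) = (Q + Q*(Q + Q**2))/(23 + Q) (p(Q) = (Q + Q*(Q + Q**2))/(Q + 23) = (Q + Q*(Q + Q**2))/(23 + Q))
p(W(-3, Y(2))) - (-19)*w(3) = (2 - 1*(-3))*(1 + (2 - 1*(-3)) + (2 - 1*(-3))**2)/(23 + (2 - 1*(-3))) - (-19) = (2 + 3)*(1 + (2 + 3) + (2 + 3)**2)/(23 + (2 + 3)) - 1*(-19) = 5*(1 + 5 + 5**2)/(23 + 5) + 19 = 5*(1 + 5 + 25)/28 + 19 = 5*(1/28)*31 + 19 = 155/28 + 19 = 687/28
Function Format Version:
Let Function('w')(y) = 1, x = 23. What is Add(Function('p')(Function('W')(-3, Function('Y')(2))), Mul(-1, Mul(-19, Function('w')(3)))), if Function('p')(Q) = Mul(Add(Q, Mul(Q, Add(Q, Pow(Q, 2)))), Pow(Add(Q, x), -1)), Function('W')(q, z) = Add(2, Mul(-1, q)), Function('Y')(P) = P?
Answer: Rational(687, 28) ≈ 24.536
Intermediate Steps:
Function('p')(Q) = Mul(Pow(Add(23, Q), -1), Add(Q, Mul(Q, Add(Q, Pow(Q, 2))))) (Function('p')(Q) = Mul(Add(Q, Mul(Q, Add(Q, Pow(Q, 2)))), Pow(Add(Q, 23), -1)) = Mul(Add(Q, Mul(Q, Add(Q, Pow(Q, 2)))), Pow(Add(23, Q), -1)) = Mul(Pow(Add(23, Q), -1), Add(Q, Mul(Q, Add(Q, Pow(Q, 2))))))
Add(Function('p')(Function('W')(-3, Function('Y')(2))), Mul(-1, Mul(-19, Function('w')(3)))) = Add(Mul(Add(2, Mul(-1, -3)), Pow(Add(23, Add(2, Mul(-1, -3))), -1), Add(1, Add(2, Mul(-1, -3)), Pow(Add(2, Mul(-1, -3)), 2))), Mul(-1, Mul(-19, 1))) = Add(Mul(Add(2, 3), Pow(Add(23, Add(2, 3)), -1), Add(1, Add(2, 3), Pow(Add(2, 3), 2))), Mul(-1, -19)) = Add(Mul(5, Pow(Add(23, 5), -1), Add(1, 5, Pow(5, 2))), 19) = Add(Mul(5, Pow(28, -1), Add(1, 5, 25)), 19) = Add(Mul(5, Rational(1, 28), 31), 19) = Add(Rational(155, 28), 19) = Rational(687, 28)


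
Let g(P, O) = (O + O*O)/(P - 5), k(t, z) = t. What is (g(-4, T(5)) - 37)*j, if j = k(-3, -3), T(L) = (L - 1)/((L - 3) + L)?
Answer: 16361/147 ≈ 111.30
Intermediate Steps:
T(L) = (-1 + L)/(-3 + 2*L) (T(L) = (-1 + L)/((-3 + L) + L) = (-1 + L)/(-3 + 2*L))
j = -3
g(P, O) = (O + O²)/(-5 + P)
(g(-4, T(5)) - 37)*j = (((-1 + 5)/(-3 + 2*5))*(1 + (-1 + 5)/(-3 + 2*5))/(-5 - 4) - 37)*(-3) = ((4/(-3 + 10))*(1 + 4/(-3 + 10))/(-9) - 37)*(-3) = ((4/7)*(-⅑)*(1 + 4/7) - 37)*(-3) = ((4/7)*(-⅑)*(11/7) - 37)*(-3) = (-44/441 - 37)*(-3) = -16361/441*(-3) = 16361/147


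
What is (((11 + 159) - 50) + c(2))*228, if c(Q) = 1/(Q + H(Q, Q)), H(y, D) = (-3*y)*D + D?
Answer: 54663/2 ≈ 27332.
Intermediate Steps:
H(y, D) = D - 3*D*y (H(y, D) = -3*D*y + D = D - 3*D*y)
c(Q) = 1/(Q + Q*(1 - 3*Q))
(((11 + 159) - 50) + c(2))*228 = (((11 + 159) - 50) - 1/(2*(-2 + 3*2)))*228 = ((170 - 50) - 1*½/(-2 + 6))*228 = (120 - 1*½/4)*228 = (120 - 1*½*¼)*228 = (120 - ⅛)*228 = (959/8)*228 = 54663/2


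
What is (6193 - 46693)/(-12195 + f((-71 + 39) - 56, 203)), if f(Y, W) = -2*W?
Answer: 40500/12601 ≈ 3.2140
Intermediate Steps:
(6193 - 46693)/(-12195 + f((-71 + 39) - 56, 203)) = (6193 - 46693)/(-12195 - 2*203) = -40500/(-12195 - 406) = -40500/(-12601) = -40500*(-1/12601) = 40500/12601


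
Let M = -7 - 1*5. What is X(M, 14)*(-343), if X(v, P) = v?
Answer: 4116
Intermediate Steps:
M = -12 (M = -7 - 5 = -12)
X(M, 14)*(-343) = -12*(-343) = 4116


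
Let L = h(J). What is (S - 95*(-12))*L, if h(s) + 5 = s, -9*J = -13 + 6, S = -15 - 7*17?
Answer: -38228/9 ≈ -4247.6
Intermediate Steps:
S = -134 (S = -15 - 119 = -134)
J = 7/9 (J = -(-13 + 6)/9 = -⅑*(-7) = 7/9 ≈ 0.77778)
h(s) = -5 + s
L = -38/9 (L = -5 + 7/9 = -38/9 ≈ -4.2222)
(S - 95*(-12))*L = (-134 - 95*(-12))*(-38/9) = (-134 + 1140)*(-38/9) = 1006*(-38/9) = -38228/9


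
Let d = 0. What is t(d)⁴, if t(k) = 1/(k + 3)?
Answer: 1/81 ≈ 0.012346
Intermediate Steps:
t(k) = 1/(3 + k)
t(d)⁴ = (1/(3 + 0))⁴ = (1/3)⁴ = (⅓)⁴ = 1/81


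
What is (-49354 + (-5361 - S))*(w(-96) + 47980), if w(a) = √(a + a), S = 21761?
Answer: -3669318480 - 611808*I*√3 ≈ -3.6693e+9 - 1.0597e+6*I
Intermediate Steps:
w(a) = √2*√a (w(a) = √(2*a) = √2*√a)
(-49354 + (-5361 - S))*(w(-96) + 47980) = (-49354 + (-5361 - 1*21761))*(√2*√(-96) + 47980) = (-49354 + (-5361 - 21761))*(√2*(4*I*√6) + 47980) = (-49354 - 27122)*(8*I*√3 + 47980) = -76476*(47980 + 8*I*√3) = -3669318480 - 611808*I*√3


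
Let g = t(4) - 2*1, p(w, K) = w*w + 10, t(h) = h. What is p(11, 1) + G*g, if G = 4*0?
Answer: 131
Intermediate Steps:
p(w, K) = 10 + w² (p(w, K) = w² + 10 = 10 + w²)
g = 2 (g = 4 - 2*1 = 4 - 2 = 2)
G = 0
p(11, 1) + G*g = (10 + 11²) + 0*2 = (10 + 121) + 0 = 131 + 0 = 131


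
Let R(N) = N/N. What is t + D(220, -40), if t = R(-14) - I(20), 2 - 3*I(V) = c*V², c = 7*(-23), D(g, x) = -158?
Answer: -64873/3 ≈ -21624.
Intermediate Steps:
R(N) = 1
c = -161
I(V) = ⅔ + 161*V²/3 (I(V) = ⅔ - (-161)*V²/3 = ⅔ + 161*V²/3)
t = -64399/3 (t = 1 - (⅔ + (161/3)*20²) = 1 - (⅔ + (161/3)*400) = 1 - (⅔ + 64400/3) = 1 - 1*64402/3 = 1 - 64402/3 = -64399/3 ≈ -21466.)
t + D(220, -40) = -64399/3 - 158 = -64873/3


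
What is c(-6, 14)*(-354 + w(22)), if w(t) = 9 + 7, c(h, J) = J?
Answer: -4732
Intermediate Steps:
w(t) = 16
c(-6, 14)*(-354 + w(22)) = 14*(-354 + 16) = 14*(-338) = -4732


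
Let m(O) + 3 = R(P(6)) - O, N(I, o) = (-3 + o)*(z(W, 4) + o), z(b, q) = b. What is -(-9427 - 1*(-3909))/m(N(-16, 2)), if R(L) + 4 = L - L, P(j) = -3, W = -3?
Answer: -2759/4 ≈ -689.75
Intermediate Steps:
R(L) = -4 (R(L) = -4 + (L - L) = -4 + 0 = -4)
N(I, o) = (-3 + o)² (N(I, o) = (-3 + o)*(-3 + o) = (-3 + o)²)
m(O) = -7 - O (m(O) = -3 + (-4 - O) = -7 - O)
-(-9427 - 1*(-3909))/m(N(-16, 2)) = -(-9427 - 1*(-3909))/(-7 - (9 + 2² - 6*2)) = -(-9427 + 3909)/(-7 - (9 + 4 - 12)) = -(-5518)/(-7 - 1*1) = -(-5518)/(-7 - 1) = -(-5518)/(-8) = -(-5518)*(-1)/8 = -1*2759/4 = -2759/4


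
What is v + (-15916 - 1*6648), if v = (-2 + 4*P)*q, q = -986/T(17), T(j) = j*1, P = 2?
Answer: -22912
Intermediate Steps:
T(j) = j
q = -58 (q = -986/17 = -986*1/17 = -58)
v = -348 (v = (-2 + 4*2)*(-58) = (-2 + 8)*(-58) = 6*(-58) = -348)
v + (-15916 - 1*6648) = -348 + (-15916 - 1*6648) = -348 + (-15916 - 6648) = -348 - 22564 = -22912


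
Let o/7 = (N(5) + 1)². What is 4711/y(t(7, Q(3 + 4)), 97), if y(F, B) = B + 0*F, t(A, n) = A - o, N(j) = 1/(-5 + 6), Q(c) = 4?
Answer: 4711/97 ≈ 48.567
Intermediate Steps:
N(j) = 1 (N(j) = 1/1 = 1)
o = 28 (o = 7*(1 + 1)² = 7*2² = 7*4 = 28)
t(A, n) = -28 + A (t(A, n) = A - 1*28 = A - 28 = -28 + A)
y(F, B) = B (y(F, B) = B + 0 = B)
4711/y(t(7, Q(3 + 4)), 97) = 4711/97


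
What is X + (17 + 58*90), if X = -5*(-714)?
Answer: 8807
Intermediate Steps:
X = 3570
X + (17 + 58*90) = 3570 + (17 + 58*90) = 3570 + (17 + 5220) = 3570 + 5237 = 8807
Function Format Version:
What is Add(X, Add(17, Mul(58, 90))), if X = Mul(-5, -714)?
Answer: 8807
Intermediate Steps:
X = 3570
Add(X, Add(17, Mul(58, 90))) = Add(3570, Add(17, Mul(58, 90))) = Add(3570, Add(17, 5220)) = Add(3570, 5237) = 8807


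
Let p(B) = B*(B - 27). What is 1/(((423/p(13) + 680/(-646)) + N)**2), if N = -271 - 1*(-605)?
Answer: 11957764/1307123457025 ≈ 9.1481e-6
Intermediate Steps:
p(B) = B*(-27 + B)
N = 334 (N = -271 + 605 = 334)
1/(((423/p(13) + 680/(-646)) + N)**2) = 1/(((423/((13*(-27 + 13))) + 680/(-646)) + 334)**2) = 1/(((423/((13*(-14))) + 680*(-1/646)) + 334)**2) = 1/(((423/(-182) - 20/19) + 334)**2) = 1/(((423*(-1/182) - 20/19) + 334)**2) = 1/(((-423/182 - 20/19) + 334)**2) = 1/((-11677/3458 + 334)**2) = 1/((1143295/3458)**2) = 1/(1307123457025/11957764) = 11957764/1307123457025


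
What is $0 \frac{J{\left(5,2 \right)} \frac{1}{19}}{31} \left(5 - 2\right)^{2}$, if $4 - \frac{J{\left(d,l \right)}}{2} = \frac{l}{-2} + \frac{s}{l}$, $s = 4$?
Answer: $0$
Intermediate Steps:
$J{\left(d,l \right)} = 8 + l - \frac{8}{l}$ ($J{\left(d,l \right)} = 8 - 2 \left(\frac{l}{-2} + \frac{4}{l}\right) = 8 - 2 \left(l \left(- \frac{1}{2}\right) + \frac{4}{l}\right) = 8 - 2 \left(- \frac{l}{2} + \frac{4}{l}\right) = 8 - 2 \left(\frac{4}{l} - \frac{l}{2}\right) = 8 + \left(l - \frac{8}{l}\right) = 8 + l - \frac{8}{l}$)
$0 \frac{J{\left(5,2 \right)} \frac{1}{19}}{31} \left(5 - 2\right)^{2} = 0 \frac{\left(8 + 2 - \frac{8}{2}\right) \frac{1}{19}}{31} \left(5 - 2\right)^{2} = 0 \left(8 + 2 - 4\right) \frac{1}{19} \cdot \frac{1}{31} \cdot 3^{2} = 0 \left(8 + 2 - 4\right) \frac{1}{19} \cdot \frac{1}{31} \cdot 9 = 0 \cdot 6 \cdot \frac{1}{19} \cdot \frac{1}{31} \cdot 9 = 0 \cdot \frac{6}{19} \cdot \frac{1}{31} \cdot 9 = 0 \cdot \frac{6}{589} \cdot 9 = 0 \cdot 9 = 0$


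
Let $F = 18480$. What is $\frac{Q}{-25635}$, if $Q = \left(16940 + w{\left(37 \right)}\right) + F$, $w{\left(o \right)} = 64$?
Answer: $- \frac{11828}{8545} \approx -1.3842$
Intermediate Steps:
$Q = 35484$ ($Q = \left(16940 + 64\right) + 18480 = 17004 + 18480 = 35484$)
$\frac{Q}{-25635} = \frac{35484}{-25635} = 35484 \left(- \frac{1}{25635}\right) = - \frac{11828}{8545}$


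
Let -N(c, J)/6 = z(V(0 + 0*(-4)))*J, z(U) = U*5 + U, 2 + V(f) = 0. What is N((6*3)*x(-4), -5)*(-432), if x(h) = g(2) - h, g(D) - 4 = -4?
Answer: 155520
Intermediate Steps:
V(f) = -2 (V(f) = -2 + 0 = -2)
g(D) = 0 (g(D) = 4 - 4 = 0)
z(U) = 6*U (z(U) = 5*U + U = 6*U)
x(h) = -h (x(h) = 0 - h = -h)
N(c, J) = 72*J (N(c, J) = -6*6*(-2)*J = -(-72)*J = 72*J)
N((6*3)*x(-4), -5)*(-432) = (72*(-5))*(-432) = -360*(-432) = 155520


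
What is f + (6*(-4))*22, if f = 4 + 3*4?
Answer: -512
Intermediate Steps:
f = 16 (f = 4 + 12 = 16)
f + (6*(-4))*22 = 16 + (6*(-4))*22 = 16 - 24*22 = 16 - 528 = -512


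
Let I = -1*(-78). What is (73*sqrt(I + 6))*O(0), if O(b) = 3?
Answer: 438*sqrt(21) ≈ 2007.2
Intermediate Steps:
I = 78
(73*sqrt(I + 6))*O(0) = (73*sqrt(78 + 6))*3 = (73*sqrt(84))*3 = (73*(2*sqrt(21)))*3 = (146*sqrt(21))*3 = 438*sqrt(21)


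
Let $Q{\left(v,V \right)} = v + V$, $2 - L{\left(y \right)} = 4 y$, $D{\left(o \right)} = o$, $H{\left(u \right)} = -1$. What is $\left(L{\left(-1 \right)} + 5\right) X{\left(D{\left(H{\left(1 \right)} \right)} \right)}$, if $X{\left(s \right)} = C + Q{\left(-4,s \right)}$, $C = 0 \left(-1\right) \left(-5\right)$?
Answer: $-55$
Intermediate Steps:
$L{\left(y \right)} = 2 - 4 y$
$Q{\left(v,V \right)} = V + v$
$C = 0$ ($C = 0 \left(-5\right) = 0$)
$X{\left(s \right)} = -4 + s$ ($X{\left(s \right)} = 0 + \left(s - 4\right) = 0 + \left(-4 + s\right) = -4 + s$)
$\left(L{\left(-1 \right)} + 5\right) X{\left(D{\left(H{\left(1 \right)} \right)} \right)} = \left(\left(2 - -4\right) + 5\right) \left(-4 - 1\right) = \left(\left(2 + 4\right) + 5\right) \left(-5\right) = \left(6 + 5\right) \left(-5\right) = 11 \left(-5\right) = -55$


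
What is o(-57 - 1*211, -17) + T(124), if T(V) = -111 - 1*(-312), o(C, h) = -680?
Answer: -479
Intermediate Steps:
T(V) = 201 (T(V) = -111 + 312 = 201)
o(-57 - 1*211, -17) + T(124) = -680 + 201 = -479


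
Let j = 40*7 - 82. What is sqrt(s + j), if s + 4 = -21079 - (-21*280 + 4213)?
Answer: I*sqrt(19218) ≈ 138.63*I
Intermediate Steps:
j = 198 (j = 280 - 82 = 198)
s = -19416 (s = -4 + (-21079 - (-21*280 + 4213)) = -4 + (-21079 - (-5880 + 4213)) = -4 + (-21079 - 1*(-1667)) = -4 + (-21079 + 1667) = -4 - 19412 = -19416)
sqrt(s + j) = sqrt(-19416 + 198) = sqrt(-19218) = I*sqrt(19218)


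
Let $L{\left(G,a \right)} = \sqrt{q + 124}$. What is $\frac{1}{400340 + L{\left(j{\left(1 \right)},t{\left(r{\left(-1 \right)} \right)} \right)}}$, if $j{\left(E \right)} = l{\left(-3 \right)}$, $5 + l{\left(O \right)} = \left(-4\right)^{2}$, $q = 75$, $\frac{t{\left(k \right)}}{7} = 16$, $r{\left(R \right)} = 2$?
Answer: $\frac{400340}{160272115401} - \frac{\sqrt{199}}{160272115401} \approx 2.4978 \cdot 10^{-6}$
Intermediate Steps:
$t{\left(k \right)} = 112$ ($t{\left(k \right)} = 7 \cdot 16 = 112$)
$l{\left(O \right)} = 11$ ($l{\left(O \right)} = -5 + \left(-4\right)^{2} = -5 + 16 = 11$)
$j{\left(E \right)} = 11$
$L{\left(G,a \right)} = \sqrt{199}$ ($L{\left(G,a \right)} = \sqrt{75 + 124} = \sqrt{199}$)
$\frac{1}{400340 + L{\left(j{\left(1 \right)},t{\left(r{\left(-1 \right)} \right)} \right)}} = \frac{1}{400340 + \sqrt{199}}$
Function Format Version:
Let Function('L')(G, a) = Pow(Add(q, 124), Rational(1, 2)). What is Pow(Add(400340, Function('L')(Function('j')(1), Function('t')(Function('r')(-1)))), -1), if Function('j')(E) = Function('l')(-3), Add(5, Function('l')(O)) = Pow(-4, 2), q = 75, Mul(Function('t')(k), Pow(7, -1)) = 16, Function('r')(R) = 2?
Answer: Add(Rational(400340, 160272115401), Mul(Rational(-1, 160272115401), Pow(199, Rational(1, 2)))) ≈ 2.4978e-6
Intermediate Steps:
Function('t')(k) = 112 (Function('t')(k) = Mul(7, 16) = 112)
Function('l')(O) = 11 (Function('l')(O) = Add(-5, Pow(-4, 2)) = Add(-5, 16) = 11)
Function('j')(E) = 11
Function('L')(G, a) = Pow(199, Rational(1, 2)) (Function('L')(G, a) = Pow(Add(75, 124), Rational(1, 2)) = Pow(199, Rational(1, 2)))
Pow(Add(400340, Function('L')(Function('j')(1), Function('t')(Function('r')(-1)))), -1) = Pow(Add(400340, Pow(199, Rational(1, 2))), -1)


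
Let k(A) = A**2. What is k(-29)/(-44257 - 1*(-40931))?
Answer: -841/3326 ≈ -0.25286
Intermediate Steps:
k(-29)/(-44257 - 1*(-40931)) = (-29)**2/(-44257 - 1*(-40931)) = 841/(-44257 + 40931) = 841/(-3326) = 841*(-1/3326) = -841/3326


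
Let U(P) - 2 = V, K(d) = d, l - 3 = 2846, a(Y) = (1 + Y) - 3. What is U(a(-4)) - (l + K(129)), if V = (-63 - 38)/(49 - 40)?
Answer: -26885/9 ≈ -2987.2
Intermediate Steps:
a(Y) = -2 + Y
V = -101/9 ≈ -11.222
l = 2849 (l = 3 + 2846 = 2849)
U(P) = -83/9 (U(P) = 2 - 101/9 = -83/9)
U(a(-4)) - (l + K(129)) = -83/9 - (2849 + 129) = -83/9 - 1*2978 = -83/9 - 2978 = -26885/9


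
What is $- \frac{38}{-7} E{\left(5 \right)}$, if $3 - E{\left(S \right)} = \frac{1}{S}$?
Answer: $\frac{76}{5} \approx 15.2$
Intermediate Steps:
$E{\left(S \right)} = 3 - \frac{1}{S}$
$- \frac{38}{-7} E{\left(5 \right)} = - \frac{38}{-7} \left(3 - \frac{1}{5}\right) = \left(-38\right) \left(- \frac{1}{7}\right) \left(3 - \frac{1}{5}\right) = \frac{38 \left(3 - \frac{1}{5}\right)}{7} = \frac{38}{7} \cdot \frac{14}{5} = \frac{76}{5}$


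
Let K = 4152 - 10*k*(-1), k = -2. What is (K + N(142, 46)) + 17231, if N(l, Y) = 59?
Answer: 21422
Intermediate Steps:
K = 4132 (K = 4152 - 10*(-2)*(-1) = 4152 - (-20)*(-1) = 4152 - 1*20 = 4152 - 20 = 4132)
(K + N(142, 46)) + 17231 = (4132 + 59) + 17231 = 4191 + 17231 = 21422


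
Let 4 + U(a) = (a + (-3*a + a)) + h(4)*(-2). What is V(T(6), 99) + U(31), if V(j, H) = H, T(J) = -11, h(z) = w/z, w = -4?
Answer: 66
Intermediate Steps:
h(z) = -4/z
U(a) = -2 - a (U(a) = -4 + ((a + (-3*a + a)) - 4/4*(-2)) = -4 + ((a - 2*a) - 4*¼*(-2)) = -4 + (-a - 1*(-2)) = -4 + (-a + 2) = -4 + (2 - a) = -2 - a)
V(T(6), 99) + U(31) = 99 + (-2 - 1*31) = 99 + (-2 - 31) = 99 - 33 = 66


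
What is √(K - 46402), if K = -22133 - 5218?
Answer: I*√73753 ≈ 271.58*I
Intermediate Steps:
K = -27351
√(K - 46402) = √(-27351 - 46402) = √(-73753) = I*√73753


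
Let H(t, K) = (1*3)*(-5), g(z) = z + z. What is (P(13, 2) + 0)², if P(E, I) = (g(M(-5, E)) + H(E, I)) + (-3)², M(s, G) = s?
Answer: 256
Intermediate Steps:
g(z) = 2*z
H(t, K) = -15 (H(t, K) = 3*(-5) = -15)
P(E, I) = -16 (P(E, I) = (2*(-5) - 15) + (-3)² = (-10 - 15) + 9 = -25 + 9 = -16)
(P(13, 2) + 0)² = (-16 + 0)² = (-16)² = 256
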